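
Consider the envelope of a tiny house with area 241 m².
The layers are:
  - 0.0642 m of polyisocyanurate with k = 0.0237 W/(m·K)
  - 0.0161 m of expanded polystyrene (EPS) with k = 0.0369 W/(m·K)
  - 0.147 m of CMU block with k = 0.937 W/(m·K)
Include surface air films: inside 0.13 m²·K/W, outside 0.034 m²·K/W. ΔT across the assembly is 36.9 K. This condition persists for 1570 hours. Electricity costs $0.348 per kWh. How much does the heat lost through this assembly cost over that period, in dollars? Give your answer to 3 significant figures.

1400 dollars

0.0642/0.0237 = 2.709
0.0161/0.0369 = 0.4363
0.147/0.937 = 0.1569
R_total = 0.13 + 2.709 + 0.4363 + 0.1569 + 0.034 = 3.466 m²·K/W
Q = 241 × 36.9 / 3.466 = 2566 W
E = 2566 W × 1570 h / 1000 = 4028 kWh
Cost = 4028 × 0.348 = $1402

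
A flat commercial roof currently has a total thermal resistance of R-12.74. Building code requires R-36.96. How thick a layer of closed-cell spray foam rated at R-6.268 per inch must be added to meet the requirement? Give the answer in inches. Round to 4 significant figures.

ΔR = 36.96 − 12.74 = 24.22 ft²·°F·h/BTU
L = ΔR / (R/in) = 24.22/6.268 = 3.8641 in

3.864 in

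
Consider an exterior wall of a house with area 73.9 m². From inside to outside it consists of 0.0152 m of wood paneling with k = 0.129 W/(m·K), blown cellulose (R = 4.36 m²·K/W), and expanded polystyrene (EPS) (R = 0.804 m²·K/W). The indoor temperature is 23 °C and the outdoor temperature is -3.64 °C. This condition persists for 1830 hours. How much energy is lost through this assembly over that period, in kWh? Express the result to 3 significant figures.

0.0152/0.129 = 0.1178
R_total = 0.1178 + 4.36 + 0.804 = 5.282 m²·K/W
Q = 73.9 × (23 − (-3.64)) / 5.282 = 372.7 W
E = 372.7 W × 1830 h / 1000 = 682.1 kWh

682 kWh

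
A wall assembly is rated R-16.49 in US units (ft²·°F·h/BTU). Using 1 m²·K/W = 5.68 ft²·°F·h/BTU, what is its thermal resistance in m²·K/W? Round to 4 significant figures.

R_SI = 16.49/5.68 = 2.9032

2.903 m²·K/W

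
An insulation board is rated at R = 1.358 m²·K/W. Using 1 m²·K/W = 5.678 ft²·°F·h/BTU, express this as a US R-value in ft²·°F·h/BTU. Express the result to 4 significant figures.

7.711 ft²·°F·h/BTU

R_US = 1.358 × 5.678 = 7.7107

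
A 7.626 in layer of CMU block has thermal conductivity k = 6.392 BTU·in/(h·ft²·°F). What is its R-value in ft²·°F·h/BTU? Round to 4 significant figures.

1.193 ft²·°F·h/BTU

R = L/k = 7.626/6.392 = 1.1931 ft²·°F·h/BTU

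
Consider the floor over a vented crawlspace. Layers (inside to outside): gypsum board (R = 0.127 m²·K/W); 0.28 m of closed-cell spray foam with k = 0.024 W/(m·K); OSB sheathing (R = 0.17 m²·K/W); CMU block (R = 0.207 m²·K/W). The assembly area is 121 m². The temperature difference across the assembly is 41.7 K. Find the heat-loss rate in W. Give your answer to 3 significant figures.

0.28/0.024 = 11.67
R_total = 0.127 + 11.67 + 0.17 + 0.207 = 12.17 m²·K/W
Q = A·ΔT/R = 121 × 41.7 / 12.17 = 414.6 W

415 W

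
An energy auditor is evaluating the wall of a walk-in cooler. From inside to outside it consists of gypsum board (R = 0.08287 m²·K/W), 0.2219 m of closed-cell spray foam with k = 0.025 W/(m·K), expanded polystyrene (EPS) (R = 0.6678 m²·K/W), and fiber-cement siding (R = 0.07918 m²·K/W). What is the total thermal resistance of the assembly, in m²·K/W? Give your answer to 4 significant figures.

0.2219/0.025 = 8.876
R_total = 0.08287 + 8.876 + 0.6678 + 0.07918 = 9.7058 m²·K/W

9.706 m²·K/W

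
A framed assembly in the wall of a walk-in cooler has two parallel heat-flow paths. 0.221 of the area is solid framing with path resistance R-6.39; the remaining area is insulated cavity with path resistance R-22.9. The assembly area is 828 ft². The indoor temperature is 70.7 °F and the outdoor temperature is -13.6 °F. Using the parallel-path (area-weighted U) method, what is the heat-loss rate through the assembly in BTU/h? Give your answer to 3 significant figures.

U_eff = 0.779/22.9 + 0.221/6.39 = 0.03402 + 0.03459 = 0.0686
R_eff = 1/U_eff = 14.58 ft²·°F·h/BTU
Q = 828 × (70.7 − (-13.6)) / 14.58 = 4788 BTU/h

4790 BTU/h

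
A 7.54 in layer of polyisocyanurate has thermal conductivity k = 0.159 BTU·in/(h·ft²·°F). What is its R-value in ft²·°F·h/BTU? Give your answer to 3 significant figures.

47.4 ft²·°F·h/BTU

R = L/k = 7.54/0.159 = 47.42 ft²·°F·h/BTU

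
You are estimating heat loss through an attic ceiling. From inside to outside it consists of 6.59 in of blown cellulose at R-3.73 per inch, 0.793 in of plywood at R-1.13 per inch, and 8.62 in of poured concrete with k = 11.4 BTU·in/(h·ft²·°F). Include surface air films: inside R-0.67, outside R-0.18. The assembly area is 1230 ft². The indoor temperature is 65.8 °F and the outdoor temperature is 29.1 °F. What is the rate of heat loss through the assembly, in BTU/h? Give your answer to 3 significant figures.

6.59 × 3.73 = 24.58
0.793 × 1.13 = 0.8961
8.62/11.4 = 0.7561
R_total = 0.67 + 24.58 + 0.8961 + 0.7561 + 0.18 = 27.08 ft²·°F·h/BTU
Q = A·ΔT/R = 1230 × (65.8 − 29.1) / 27.08 = 1667 BTU/h

1670 BTU/h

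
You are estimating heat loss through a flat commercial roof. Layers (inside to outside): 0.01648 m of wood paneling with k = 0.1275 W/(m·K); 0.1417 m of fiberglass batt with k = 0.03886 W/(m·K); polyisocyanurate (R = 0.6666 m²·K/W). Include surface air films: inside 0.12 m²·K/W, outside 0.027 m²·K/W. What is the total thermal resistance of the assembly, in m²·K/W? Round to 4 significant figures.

4.589 m²·K/W

0.01648/0.1275 = 0.12925
0.1417/0.03886 = 3.6464
R_total = 0.12 + 0.12925 + 3.6464 + 0.6666 + 0.027 = 4.5893 m²·K/W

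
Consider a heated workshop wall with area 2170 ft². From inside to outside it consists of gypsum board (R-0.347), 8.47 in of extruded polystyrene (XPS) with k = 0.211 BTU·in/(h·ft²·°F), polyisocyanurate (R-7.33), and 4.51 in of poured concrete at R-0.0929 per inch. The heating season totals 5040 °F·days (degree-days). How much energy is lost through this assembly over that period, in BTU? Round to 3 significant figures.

5440000 BTU

8.47/0.211 = 40.14
4.51 × 0.0929 = 0.419
R_total = 0.347 + 40.14 + 7.33 + 0.419 = 48.24 ft²·°F·h/BTU
E = A × HDD × 24 / R = 2170 × 5040 × 24 / 48.24 = 5441000 BTU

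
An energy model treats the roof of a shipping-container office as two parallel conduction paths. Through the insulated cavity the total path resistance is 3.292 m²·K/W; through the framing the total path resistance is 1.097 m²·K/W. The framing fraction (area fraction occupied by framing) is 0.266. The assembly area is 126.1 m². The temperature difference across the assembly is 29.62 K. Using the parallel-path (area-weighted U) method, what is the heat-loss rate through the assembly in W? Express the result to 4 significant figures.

1738 W

U_eff = 0.734/3.292 + 0.266/1.097 = 0.22296 + 0.24248 = 0.46544
R_eff = 1/U_eff = 2.1485 m²·K/W
Q = 126.1 × 29.62 / 2.1485 = 1738.5 W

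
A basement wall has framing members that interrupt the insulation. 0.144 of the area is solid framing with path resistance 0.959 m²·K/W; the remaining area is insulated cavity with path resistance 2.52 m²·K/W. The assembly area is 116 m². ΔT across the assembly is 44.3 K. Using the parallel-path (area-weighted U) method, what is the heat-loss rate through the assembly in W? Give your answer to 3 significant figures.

U_eff = 0.856/2.52 + 0.144/0.959 = 0.3397 + 0.1502 = 0.4898
R_eff = 1/U_eff = 2.041 m²·K/W
Q = 116 × 44.3 / 2.041 = 2517 W

2520 W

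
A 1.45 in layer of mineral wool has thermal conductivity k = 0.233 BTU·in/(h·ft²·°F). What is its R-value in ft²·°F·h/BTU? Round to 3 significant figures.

6.22 ft²·°F·h/BTU

R = L/k = 1.45/0.233 = 6.223 ft²·°F·h/BTU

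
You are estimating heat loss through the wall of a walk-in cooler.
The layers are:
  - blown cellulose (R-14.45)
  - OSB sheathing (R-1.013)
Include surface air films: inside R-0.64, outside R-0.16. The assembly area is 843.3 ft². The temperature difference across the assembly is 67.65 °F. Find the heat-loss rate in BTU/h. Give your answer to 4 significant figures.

R_total = 0.64 + 14.45 + 1.013 + 0.16 = 16.263 ft²·°F·h/BTU
Q = A·ΔT/R = 843.3 × 67.65 / 16.263 = 3507.9 BTU/h

3508 BTU/h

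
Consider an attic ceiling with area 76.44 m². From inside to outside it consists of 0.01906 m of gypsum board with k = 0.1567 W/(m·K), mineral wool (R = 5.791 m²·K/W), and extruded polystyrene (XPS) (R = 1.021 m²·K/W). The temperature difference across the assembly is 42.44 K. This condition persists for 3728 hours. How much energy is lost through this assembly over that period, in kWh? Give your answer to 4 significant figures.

0.01906/0.1567 = 0.12163
R_total = 0.12163 + 5.791 + 1.021 = 6.9336 m²·K/W
Q = 76.44 × 42.44 / 6.9336 = 467.88 W
E = 467.88 W × 3728 h / 1000 = 1744.3 kWh

1744 kWh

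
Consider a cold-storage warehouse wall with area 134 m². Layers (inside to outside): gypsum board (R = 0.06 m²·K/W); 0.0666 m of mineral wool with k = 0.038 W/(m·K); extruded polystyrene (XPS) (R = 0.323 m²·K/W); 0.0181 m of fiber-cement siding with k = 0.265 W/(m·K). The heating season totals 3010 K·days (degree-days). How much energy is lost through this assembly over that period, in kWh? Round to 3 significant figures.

4390 kWh

0.0666/0.038 = 1.753
0.0181/0.265 = 0.0683
R_total = 0.06 + 1.753 + 0.323 + 0.0683 = 2.204 m²·K/W
E = A × HDD × 24 / R / 1000 = 134 × 3010 × 24 / 2.204 / 1000 = 4392 kWh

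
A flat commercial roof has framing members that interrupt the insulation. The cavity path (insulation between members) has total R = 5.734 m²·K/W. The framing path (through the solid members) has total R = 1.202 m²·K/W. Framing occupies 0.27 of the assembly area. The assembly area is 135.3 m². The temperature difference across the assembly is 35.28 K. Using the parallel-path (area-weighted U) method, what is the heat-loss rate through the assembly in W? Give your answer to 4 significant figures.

U_eff = 0.73/5.734 + 0.27/1.202 = 0.12731 + 0.22463 = 0.35194
R_eff = 1/U_eff = 2.8414 m²·K/W
Q = 135.3 × 35.28 / 2.8414 = 1679.9 W

1680 W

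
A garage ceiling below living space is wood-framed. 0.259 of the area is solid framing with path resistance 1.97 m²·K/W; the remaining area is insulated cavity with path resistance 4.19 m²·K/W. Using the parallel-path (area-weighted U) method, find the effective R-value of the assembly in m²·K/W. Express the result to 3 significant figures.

U_eff = 0.741/4.19 + 0.259/1.97 = 0.1768 + 0.1315 = 0.3083
R_eff = 1/U_eff = 3.243 m²·K/W

3.24 m²·K/W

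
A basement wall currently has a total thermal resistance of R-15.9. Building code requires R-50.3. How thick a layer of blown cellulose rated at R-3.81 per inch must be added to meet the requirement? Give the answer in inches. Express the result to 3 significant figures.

9.03 in

ΔR = 50.3 − 15.9 = 34.4 ft²·°F·h/BTU
L = ΔR / (R/in) = 34.4/3.81 = 9.029 in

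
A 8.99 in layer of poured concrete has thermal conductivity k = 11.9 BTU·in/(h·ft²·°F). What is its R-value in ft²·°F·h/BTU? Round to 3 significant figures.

R = L/k = 8.99/11.9 = 0.7555 ft²·°F·h/BTU

0.755 ft²·°F·h/BTU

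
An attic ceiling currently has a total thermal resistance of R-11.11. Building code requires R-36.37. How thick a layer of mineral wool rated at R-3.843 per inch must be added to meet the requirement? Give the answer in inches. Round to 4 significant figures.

ΔR = 36.37 − 11.11 = 25.26 ft²·°F·h/BTU
L = ΔR / (R/in) = 25.26/3.843 = 6.573 in

6.573 in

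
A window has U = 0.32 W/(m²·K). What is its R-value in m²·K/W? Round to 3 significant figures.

3.12 m²·K/W

R = 1/U = 1/0.32 = 3.125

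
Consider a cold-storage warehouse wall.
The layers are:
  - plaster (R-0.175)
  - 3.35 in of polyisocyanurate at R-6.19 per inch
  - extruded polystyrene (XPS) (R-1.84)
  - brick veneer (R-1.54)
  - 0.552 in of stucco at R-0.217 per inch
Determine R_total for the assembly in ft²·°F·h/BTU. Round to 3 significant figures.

3.35 × 6.19 = 20.74
0.552 × 0.217 = 0.1198
R_total = 0.175 + 20.74 + 1.84 + 1.54 + 0.1198 = 24.41 ft²·°F·h/BTU

24.4 ft²·°F·h/BTU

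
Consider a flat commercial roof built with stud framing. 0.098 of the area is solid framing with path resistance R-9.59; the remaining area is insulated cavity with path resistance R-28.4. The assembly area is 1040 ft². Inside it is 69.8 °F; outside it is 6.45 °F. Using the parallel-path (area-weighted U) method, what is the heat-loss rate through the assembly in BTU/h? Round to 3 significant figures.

2770 BTU/h

U_eff = 0.902/28.4 + 0.098/9.59 = 0.03176 + 0.01022 = 0.04198
R_eff = 1/U_eff = 23.82 ft²·°F·h/BTU
Q = 1040 × (69.8 − 6.45) / 23.82 = 2766 BTU/h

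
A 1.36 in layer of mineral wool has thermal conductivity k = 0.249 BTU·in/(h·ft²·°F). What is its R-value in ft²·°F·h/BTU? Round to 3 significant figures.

5.46 ft²·°F·h/BTU

R = L/k = 1.36/0.249 = 5.462 ft²·°F·h/BTU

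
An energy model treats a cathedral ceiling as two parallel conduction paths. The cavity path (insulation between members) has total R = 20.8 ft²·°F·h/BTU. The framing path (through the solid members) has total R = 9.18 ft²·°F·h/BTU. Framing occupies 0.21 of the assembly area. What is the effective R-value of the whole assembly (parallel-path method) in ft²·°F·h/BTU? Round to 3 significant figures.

16.4 ft²·°F·h/BTU

U_eff = 0.79/20.8 + 0.21/9.18 = 0.03798 + 0.02288 = 0.06086
R_eff = 1/U_eff = 16.43 ft²·°F·h/BTU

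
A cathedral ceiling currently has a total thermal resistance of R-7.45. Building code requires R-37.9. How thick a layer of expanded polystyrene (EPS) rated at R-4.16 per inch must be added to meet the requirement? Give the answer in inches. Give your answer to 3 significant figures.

ΔR = 37.9 − 7.45 = 30.45 ft²·°F·h/BTU
L = ΔR / (R/in) = 30.45/4.16 = 7.32 in

7.32 in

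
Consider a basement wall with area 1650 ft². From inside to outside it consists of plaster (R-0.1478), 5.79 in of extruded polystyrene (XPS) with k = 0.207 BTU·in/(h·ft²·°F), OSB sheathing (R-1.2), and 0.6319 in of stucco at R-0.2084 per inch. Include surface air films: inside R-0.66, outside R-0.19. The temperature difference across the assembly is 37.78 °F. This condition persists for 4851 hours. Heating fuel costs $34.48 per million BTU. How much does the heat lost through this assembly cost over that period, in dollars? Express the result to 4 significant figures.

5.79/0.207 = 27.971
0.6319 × 0.2084 = 0.13169
R_total = 0.66 + 0.1478 + 27.971 + 1.2 + 0.13169 + 0.19 = 30.301 ft²·°F·h/BTU
Q = 1650 × 37.78 / 30.301 = 2057.3 BTU/h
E = 2057.3 × 4851 = 9979900 BTU
Cost = 9979900/10⁶ × 34.48 = $344.11

344.1 dollars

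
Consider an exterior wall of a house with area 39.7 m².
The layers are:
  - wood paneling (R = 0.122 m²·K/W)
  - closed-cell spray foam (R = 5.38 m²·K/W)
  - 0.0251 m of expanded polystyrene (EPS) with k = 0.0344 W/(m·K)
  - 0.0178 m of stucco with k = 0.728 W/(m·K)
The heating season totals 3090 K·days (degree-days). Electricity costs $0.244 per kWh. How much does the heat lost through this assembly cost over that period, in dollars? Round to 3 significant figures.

0.0251/0.0344 = 0.7297
0.0178/0.728 = 0.02445
R_total = 0.122 + 5.38 + 0.7297 + 0.02445 = 6.256 m²·K/W
E = A × HDD × 24 / R / 1000 = 39.7 × 3090 × 24 / 6.256 / 1000 = 470.6 kWh
Cost = 470.6 × 0.244 = $114.8

115 dollars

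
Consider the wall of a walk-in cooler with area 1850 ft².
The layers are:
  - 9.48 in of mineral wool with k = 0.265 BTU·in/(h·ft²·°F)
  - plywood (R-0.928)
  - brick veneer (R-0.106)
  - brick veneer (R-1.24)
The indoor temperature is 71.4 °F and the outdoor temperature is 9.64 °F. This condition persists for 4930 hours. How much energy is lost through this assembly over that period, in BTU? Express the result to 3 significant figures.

14800000 BTU

9.48/0.265 = 35.77
R_total = 35.77 + 0.928 + 0.106 + 1.24 = 38.05 ft²·°F·h/BTU
Q = 1850 × (71.4 − 9.64) / 38.05 = 3003 BTU/h
E = 3003 × 4930 = 14800000 BTU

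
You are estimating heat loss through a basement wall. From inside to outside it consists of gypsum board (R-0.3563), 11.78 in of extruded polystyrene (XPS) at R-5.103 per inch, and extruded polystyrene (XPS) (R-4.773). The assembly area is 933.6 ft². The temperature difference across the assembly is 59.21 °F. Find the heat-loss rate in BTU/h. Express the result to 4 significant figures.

847.3 BTU/h

11.78 × 5.103 = 60.113
R_total = 0.3563 + 60.113 + 4.773 = 65.243 ft²·°F·h/BTU
Q = A·ΔT/R = 933.6 × 59.21 / 65.243 = 847.27 BTU/h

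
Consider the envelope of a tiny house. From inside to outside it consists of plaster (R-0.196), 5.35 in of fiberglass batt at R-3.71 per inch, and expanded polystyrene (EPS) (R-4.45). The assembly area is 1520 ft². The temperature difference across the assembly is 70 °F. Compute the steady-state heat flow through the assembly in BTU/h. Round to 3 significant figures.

4340 BTU/h

5.35 × 3.71 = 19.85
R_total = 0.196 + 19.85 + 4.45 = 24.49 ft²·°F·h/BTU
Q = A·ΔT/R = 1520 × 70 / 24.49 = 4344 BTU/h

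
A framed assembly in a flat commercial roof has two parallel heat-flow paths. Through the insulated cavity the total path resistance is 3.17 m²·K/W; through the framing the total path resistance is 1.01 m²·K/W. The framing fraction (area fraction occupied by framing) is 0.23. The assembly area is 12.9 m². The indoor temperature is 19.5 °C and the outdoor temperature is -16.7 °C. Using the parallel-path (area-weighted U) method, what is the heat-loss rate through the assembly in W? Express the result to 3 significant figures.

U_eff = 0.77/3.17 + 0.23/1.01 = 0.2429 + 0.2277 = 0.4706
R_eff = 1/U_eff = 2.125 m²·K/W
Q = 12.9 × (19.5 − (-16.7)) / 2.125 = 219.8 W

220 W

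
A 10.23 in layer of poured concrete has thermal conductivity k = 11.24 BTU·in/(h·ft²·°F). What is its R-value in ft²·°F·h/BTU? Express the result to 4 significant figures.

R = L/k = 10.23/11.24 = 0.91014 ft²·°F·h/BTU

0.9101 ft²·°F·h/BTU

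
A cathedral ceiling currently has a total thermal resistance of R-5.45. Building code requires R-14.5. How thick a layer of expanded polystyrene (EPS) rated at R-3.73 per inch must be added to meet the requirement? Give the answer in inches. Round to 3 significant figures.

2.43 in

ΔR = 14.5 − 5.45 = 9.05 ft²·°F·h/BTU
L = ΔR / (R/in) = 9.05/3.73 = 2.426 in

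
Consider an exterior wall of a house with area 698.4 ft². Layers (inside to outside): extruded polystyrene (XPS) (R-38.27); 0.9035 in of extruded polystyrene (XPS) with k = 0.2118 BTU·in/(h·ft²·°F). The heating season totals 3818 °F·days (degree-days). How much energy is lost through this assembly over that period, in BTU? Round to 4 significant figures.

0.9035/0.2118 = 4.2658
R_total = 38.27 + 4.2658 = 42.536 ft²·°F·h/BTU
E = A × HDD × 24 / R = 698.4 × 3818 × 24 / 42.536 = 1504500 BTU

1505000 BTU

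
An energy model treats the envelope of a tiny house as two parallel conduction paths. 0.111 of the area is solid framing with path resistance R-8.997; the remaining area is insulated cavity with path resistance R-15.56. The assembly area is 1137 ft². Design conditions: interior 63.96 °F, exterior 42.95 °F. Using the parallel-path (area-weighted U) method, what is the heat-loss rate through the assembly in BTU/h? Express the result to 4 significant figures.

U_eff = 0.889/15.56 + 0.111/8.997 = 0.057134 + 0.012337 = 0.069471
R_eff = 1/U_eff = 14.394 ft²·°F·h/BTU
Q = 1137 × (63.96 − 42.95) / 14.394 = 1659.6 BTU/h

1660 BTU/h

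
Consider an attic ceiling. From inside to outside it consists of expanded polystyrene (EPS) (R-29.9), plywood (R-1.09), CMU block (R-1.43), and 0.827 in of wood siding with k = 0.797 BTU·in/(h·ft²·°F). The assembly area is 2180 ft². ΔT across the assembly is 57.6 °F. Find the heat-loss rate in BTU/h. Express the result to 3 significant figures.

3750 BTU/h

0.827/0.797 = 1.038
R_total = 29.9 + 1.09 + 1.43 + 1.038 = 33.46 ft²·°F·h/BTU
Q = A·ΔT/R = 2180 × 57.6 / 33.46 = 3753 BTU/h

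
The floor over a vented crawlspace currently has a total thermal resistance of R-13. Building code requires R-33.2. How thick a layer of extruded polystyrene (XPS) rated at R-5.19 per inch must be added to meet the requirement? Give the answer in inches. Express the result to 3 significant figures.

ΔR = 33.2 − 13 = 20.2 ft²·°F·h/BTU
L = ΔR / (R/in) = 20.2/5.19 = 3.892 in

3.89 in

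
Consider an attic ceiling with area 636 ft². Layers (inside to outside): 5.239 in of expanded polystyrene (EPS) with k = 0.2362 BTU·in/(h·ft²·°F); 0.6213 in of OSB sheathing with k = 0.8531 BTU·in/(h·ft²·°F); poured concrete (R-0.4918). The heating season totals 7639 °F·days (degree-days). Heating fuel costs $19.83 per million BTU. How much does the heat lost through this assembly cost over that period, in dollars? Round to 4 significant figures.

98.81 dollars

5.239/0.2362 = 22.18
0.6213/0.8531 = 0.72829
R_total = 22.18 + 0.72829 + 0.4918 = 23.4 ft²·°F·h/BTU
E = A × HDD × 24 / R = 636 × 7639 × 24 / 23.4 = 4982900 BTU
Cost = 4982900/10⁶ × 19.83 = $98.811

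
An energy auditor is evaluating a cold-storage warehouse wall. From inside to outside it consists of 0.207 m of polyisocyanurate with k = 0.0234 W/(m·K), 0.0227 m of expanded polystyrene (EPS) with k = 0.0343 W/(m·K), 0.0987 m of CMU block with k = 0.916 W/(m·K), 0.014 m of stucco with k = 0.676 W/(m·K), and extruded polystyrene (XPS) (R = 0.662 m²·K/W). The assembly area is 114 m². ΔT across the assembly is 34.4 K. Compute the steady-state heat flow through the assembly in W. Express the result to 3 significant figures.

0.207/0.0234 = 8.846
0.0227/0.0343 = 0.6618
0.0987/0.916 = 0.1078
0.014/0.676 = 0.02071
R_total = 8.846 + 0.6618 + 0.1078 + 0.02071 + 0.662 = 10.3 m²·K/W
Q = A·ΔT/R = 114 × 34.4 / 10.3 = 380.8 W

381 W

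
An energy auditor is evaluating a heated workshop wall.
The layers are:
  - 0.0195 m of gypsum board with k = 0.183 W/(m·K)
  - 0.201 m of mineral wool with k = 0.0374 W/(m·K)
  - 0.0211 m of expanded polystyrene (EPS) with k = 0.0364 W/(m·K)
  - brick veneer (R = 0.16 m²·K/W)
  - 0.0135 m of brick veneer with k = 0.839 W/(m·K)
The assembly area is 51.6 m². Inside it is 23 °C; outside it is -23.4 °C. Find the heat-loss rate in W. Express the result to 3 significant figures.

384 W

0.0195/0.183 = 0.1066
0.201/0.0374 = 5.374
0.0211/0.0364 = 0.5797
0.0135/0.839 = 0.01609
R_total = 0.1066 + 5.374 + 0.5797 + 0.16 + 0.01609 = 6.237 m²·K/W
Q = A·ΔT/R = 51.6 × (23 − (-23.4)) / 6.237 = 383.9 W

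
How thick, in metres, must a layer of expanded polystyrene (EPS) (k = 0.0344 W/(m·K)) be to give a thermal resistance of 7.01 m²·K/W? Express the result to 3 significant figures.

L = R·k = 7.01 × 0.0344 = 0.2411 m

0.241 m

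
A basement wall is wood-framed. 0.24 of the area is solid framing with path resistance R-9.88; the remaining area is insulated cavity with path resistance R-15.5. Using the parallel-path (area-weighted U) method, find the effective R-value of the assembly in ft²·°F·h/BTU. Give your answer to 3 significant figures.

13.6 ft²·°F·h/BTU

U_eff = 0.76/15.5 + 0.24/9.88 = 0.04903 + 0.02429 = 0.07332
R_eff = 1/U_eff = 13.64 ft²·°F·h/BTU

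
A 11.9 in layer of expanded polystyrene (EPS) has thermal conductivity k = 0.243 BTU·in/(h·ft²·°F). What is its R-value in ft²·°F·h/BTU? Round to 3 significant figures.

49.0 ft²·°F·h/BTU

R = L/k = 11.9/0.243 = 48.97 ft²·°F·h/BTU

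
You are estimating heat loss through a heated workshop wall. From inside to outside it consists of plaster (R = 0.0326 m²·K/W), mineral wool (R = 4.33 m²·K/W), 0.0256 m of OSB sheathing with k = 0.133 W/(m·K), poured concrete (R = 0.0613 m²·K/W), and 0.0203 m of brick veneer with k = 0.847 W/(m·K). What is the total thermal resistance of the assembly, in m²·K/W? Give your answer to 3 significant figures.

4.64 m²·K/W

0.0256/0.133 = 0.1925
0.0203/0.847 = 0.02397
R_total = 0.0326 + 4.33 + 0.1925 + 0.0613 + 0.02397 = 4.64 m²·K/W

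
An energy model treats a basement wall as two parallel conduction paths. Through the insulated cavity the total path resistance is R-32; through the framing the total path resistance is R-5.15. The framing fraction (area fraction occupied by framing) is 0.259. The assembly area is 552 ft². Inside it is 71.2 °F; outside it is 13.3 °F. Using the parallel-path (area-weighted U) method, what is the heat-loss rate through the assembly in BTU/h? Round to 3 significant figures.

U_eff = 0.741/32 + 0.259/5.15 = 0.02316 + 0.05029 = 0.07345
R_eff = 1/U_eff = 13.62 ft²·°F·h/BTU
Q = 552 × (71.2 − 13.3) / 13.62 = 2347 BTU/h

2350 BTU/h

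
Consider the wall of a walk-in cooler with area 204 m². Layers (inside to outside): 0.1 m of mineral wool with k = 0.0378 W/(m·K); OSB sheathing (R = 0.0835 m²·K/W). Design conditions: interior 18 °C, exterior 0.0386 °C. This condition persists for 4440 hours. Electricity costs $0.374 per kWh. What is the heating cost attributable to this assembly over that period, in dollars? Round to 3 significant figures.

2230 dollars

0.1/0.0378 = 2.646
R_total = 2.646 + 0.0835 = 2.729 m²·K/W
Q = 204 × (18 − 0.0386) / 2.729 = 1343 W
E = 1343 W × 4440 h / 1000 = 5961 kWh
Cost = 5961 × 0.374 = $2230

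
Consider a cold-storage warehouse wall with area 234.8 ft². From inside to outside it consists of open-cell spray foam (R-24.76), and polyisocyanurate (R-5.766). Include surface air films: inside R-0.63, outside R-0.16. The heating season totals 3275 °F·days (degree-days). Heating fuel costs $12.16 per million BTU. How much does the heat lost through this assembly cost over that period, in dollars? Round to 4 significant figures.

7.166 dollars

R_total = 0.63 + 24.76 + 5.766 + 0.16 = 31.316 ft²·°F·h/BTU
E = A × HDD × 24 / R = 234.8 × 3275 × 24 / 31.316 = 589320 BTU
Cost = 589320/10⁶ × 12.16 = $7.1662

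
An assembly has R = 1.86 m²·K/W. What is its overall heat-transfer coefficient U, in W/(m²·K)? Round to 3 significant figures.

U = 1/R = 1/1.86 = 0.5376

0.538 W/(m²·K)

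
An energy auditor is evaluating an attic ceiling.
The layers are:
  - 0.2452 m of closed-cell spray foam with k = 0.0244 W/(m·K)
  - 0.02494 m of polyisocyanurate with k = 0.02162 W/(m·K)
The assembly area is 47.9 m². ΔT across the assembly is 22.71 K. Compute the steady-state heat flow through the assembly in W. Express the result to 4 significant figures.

0.2452/0.0244 = 10.049
0.02494/0.02162 = 1.1536
R_total = 10.049 + 1.1536 = 11.203 m²·K/W
Q = A·ΔT/R = 47.9 × 22.71 / 11.203 = 97.102 W

97.10 W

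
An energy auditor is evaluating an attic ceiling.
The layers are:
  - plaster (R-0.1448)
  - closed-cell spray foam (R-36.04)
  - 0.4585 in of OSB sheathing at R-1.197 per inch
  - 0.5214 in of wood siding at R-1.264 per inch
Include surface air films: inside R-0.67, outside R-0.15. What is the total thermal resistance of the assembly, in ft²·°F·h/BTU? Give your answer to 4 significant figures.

38.21 ft²·°F·h/BTU

0.4585 × 1.197 = 0.54882
0.5214 × 1.264 = 0.65905
R_total = 0.67 + 0.1448 + 36.04 + 0.54882 + 0.65905 + 0.15 = 38.213 ft²·°F·h/BTU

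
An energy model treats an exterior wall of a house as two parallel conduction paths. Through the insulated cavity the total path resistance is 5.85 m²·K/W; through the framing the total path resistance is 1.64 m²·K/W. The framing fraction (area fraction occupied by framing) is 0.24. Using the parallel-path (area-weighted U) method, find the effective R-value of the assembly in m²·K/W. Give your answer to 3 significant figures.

U_eff = 0.76/5.85 + 0.24/1.64 = 0.1299 + 0.1463 = 0.2763
R_eff = 1/U_eff = 3.62 m²·K/W

3.62 m²·K/W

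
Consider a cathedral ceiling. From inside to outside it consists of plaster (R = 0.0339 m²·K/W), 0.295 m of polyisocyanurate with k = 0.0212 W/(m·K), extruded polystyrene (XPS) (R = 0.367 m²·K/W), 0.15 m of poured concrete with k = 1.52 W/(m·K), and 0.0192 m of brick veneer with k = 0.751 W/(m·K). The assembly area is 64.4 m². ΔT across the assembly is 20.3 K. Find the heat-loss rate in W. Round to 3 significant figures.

90.5 W

0.295/0.0212 = 13.92
0.15/1.52 = 0.09868
0.0192/0.751 = 0.02557
R_total = 0.0339 + 13.92 + 0.367 + 0.09868 + 0.02557 = 14.44 m²·K/W
Q = A·ΔT/R = 64.4 × 20.3 / 14.44 = 90.53 W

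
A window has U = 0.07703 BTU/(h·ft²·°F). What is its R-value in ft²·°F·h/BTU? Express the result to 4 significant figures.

R = 1/U = 1/0.07703 = 12.982

12.98 ft²·°F·h/BTU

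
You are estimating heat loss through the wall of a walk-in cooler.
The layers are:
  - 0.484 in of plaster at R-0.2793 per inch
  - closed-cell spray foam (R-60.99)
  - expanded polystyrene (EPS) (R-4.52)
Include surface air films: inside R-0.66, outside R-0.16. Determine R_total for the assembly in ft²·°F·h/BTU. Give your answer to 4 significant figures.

66.47 ft²·°F·h/BTU

0.484 × 0.2793 = 0.13518
R_total = 0.66 + 0.13518 + 60.99 + 4.52 + 0.16 = 66.465 ft²·°F·h/BTU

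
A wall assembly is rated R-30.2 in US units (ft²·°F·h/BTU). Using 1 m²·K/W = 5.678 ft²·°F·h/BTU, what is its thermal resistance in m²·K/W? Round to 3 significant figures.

5.32 m²·K/W

R_SI = 30.2/5.678 = 5.319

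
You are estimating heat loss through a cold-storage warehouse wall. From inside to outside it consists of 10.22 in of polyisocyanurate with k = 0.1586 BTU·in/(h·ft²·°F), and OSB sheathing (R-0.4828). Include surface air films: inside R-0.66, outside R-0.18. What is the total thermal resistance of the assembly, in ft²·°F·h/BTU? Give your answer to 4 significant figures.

10.22/0.1586 = 64.439
R_total = 0.66 + 64.439 + 0.4828 + 0.18 = 65.762 ft²·°F·h/BTU

65.76 ft²·°F·h/BTU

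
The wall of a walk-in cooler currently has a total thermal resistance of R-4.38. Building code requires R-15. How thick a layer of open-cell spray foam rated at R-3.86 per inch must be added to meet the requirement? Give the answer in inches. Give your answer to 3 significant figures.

2.75 in

ΔR = 15 − 4.38 = 10.62 ft²·°F·h/BTU
L = ΔR / (R/in) = 10.62/3.86 = 2.751 in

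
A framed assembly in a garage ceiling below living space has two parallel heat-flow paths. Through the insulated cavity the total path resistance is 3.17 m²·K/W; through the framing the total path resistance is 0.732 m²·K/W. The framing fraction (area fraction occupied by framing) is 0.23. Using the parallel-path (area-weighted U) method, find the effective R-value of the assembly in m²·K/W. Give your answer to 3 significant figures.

U_eff = 0.77/3.17 + 0.23/0.732 = 0.2429 + 0.3142 = 0.5571
R_eff = 1/U_eff = 1.795 m²·K/W

1.79 m²·K/W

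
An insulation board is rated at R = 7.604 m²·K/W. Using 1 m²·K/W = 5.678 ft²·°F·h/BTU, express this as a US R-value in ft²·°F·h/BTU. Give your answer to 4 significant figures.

R_US = 7.604 × 5.678 = 43.176

43.18 ft²·°F·h/BTU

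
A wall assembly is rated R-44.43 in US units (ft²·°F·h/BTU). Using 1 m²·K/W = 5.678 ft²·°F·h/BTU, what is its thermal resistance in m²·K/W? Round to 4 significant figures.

7.825 m²·K/W

R_SI = 44.43/5.678 = 7.8249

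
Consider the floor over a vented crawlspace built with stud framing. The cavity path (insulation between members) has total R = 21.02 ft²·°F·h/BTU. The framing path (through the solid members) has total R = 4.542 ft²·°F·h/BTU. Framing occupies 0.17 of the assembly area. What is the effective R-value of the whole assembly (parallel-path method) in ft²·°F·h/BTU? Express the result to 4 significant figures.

13.00 ft²·°F·h/BTU

U_eff = 0.83/21.02 + 0.17/4.542 = 0.039486 + 0.037428 = 0.076915
R_eff = 1/U_eff = 13.001 ft²·°F·h/BTU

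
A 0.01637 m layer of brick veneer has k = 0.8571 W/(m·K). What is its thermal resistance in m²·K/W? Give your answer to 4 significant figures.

R = L/k = 0.01637/0.8571 = 0.019099 m²·K/W

0.01910 m²·K/W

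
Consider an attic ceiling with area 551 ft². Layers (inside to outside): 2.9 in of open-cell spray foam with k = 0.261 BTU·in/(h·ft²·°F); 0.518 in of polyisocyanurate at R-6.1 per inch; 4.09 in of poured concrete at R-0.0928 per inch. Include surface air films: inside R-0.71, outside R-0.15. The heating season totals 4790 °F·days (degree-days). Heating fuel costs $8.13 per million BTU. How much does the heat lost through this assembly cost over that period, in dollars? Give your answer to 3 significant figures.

33.2 dollars

2.9/0.261 = 11.11
0.518 × 6.1 = 3.16
4.09 × 0.0928 = 0.3796
R_total = 0.71 + 11.11 + 3.16 + 0.3796 + 0.15 = 15.51 ft²·°F·h/BTU
E = A × HDD × 24 / R = 551 × 4790 × 24 / 15.51 = 4084000 BTU
Cost = 4084000/10⁶ × 8.13 = $33.2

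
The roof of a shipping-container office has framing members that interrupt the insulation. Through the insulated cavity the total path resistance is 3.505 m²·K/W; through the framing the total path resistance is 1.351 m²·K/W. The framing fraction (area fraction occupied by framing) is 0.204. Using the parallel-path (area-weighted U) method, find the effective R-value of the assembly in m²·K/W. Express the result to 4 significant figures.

2.645 m²·K/W

U_eff = 0.796/3.505 + 0.204/1.351 = 0.2271 + 0.151 = 0.3781
R_eff = 1/U_eff = 2.6448 m²·K/W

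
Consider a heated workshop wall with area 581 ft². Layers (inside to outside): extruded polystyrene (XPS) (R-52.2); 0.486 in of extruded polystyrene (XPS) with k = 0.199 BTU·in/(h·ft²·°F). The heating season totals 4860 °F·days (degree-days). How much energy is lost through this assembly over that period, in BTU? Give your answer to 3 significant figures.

1240000 BTU

0.486/0.199 = 2.442
R_total = 52.2 + 2.442 = 54.64 ft²·°F·h/BTU
E = A × HDD × 24 / R = 581 × 4860 × 24 / 54.64 = 1240000 BTU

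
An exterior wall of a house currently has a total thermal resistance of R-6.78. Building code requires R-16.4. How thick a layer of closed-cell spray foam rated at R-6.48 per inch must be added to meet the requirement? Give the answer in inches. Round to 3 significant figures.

ΔR = 16.4 − 6.78 = 9.62 ft²·°F·h/BTU
L = ΔR / (R/in) = 9.62/6.48 = 1.485 in

1.48 in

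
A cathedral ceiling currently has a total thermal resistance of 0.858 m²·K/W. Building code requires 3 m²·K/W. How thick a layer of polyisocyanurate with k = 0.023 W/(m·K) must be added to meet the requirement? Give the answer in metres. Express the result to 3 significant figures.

0.0493 m

ΔR = 3 − 0.858 = 2.142 m²·K/W
L = ΔR × k = 2.142 × 0.023 = 0.04927 m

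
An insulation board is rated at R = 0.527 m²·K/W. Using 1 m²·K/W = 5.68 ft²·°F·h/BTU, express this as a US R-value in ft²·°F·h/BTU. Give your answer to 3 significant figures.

R_US = 0.527 × 5.68 = 2.993

2.99 ft²·°F·h/BTU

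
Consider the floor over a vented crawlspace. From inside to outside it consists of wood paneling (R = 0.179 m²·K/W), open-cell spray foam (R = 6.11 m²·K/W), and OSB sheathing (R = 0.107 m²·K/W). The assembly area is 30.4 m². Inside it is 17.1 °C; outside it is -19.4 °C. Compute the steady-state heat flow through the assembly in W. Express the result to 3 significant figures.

173 W

R_total = 0.179 + 6.11 + 0.107 = 6.396 m²·K/W
Q = A·ΔT/R = 30.4 × (17.1 − (-19.4)) / 6.396 = 173.5 W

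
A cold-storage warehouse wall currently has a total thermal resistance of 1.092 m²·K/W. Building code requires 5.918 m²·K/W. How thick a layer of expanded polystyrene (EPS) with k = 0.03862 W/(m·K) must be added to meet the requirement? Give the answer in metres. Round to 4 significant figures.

0.1864 m

ΔR = 5.918 − 1.092 = 4.826 m²·K/W
L = ΔR × k = 4.826 × 0.03862 = 0.18638 m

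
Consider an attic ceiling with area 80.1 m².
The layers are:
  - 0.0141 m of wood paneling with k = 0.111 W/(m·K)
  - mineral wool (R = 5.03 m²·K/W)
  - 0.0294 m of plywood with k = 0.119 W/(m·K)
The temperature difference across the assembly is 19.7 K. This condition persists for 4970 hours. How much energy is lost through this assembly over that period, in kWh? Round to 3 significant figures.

1450 kWh

0.0141/0.111 = 0.127
0.0294/0.119 = 0.2471
R_total = 0.127 + 5.03 + 0.2471 = 5.404 m²·K/W
Q = 80.1 × 19.7 / 5.404 = 292 W
E = 292 W × 4970 h / 1000 = 1451 kWh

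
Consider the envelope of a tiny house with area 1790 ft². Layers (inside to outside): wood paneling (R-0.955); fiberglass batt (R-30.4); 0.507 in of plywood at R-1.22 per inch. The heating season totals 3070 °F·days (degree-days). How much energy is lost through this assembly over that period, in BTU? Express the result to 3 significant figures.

0.507 × 1.22 = 0.6185
R_total = 0.955 + 30.4 + 0.6185 = 31.97 ft²·°F·h/BTU
E = A × HDD × 24 / R = 1790 × 3070 × 24 / 31.97 = 4125000 BTU

4120000 BTU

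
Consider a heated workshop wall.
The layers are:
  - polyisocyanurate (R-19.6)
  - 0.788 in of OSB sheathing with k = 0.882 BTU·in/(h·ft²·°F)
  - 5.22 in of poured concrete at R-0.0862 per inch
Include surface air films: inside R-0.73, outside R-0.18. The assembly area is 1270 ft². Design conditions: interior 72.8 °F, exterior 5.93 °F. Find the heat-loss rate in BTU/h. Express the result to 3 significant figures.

0.788/0.882 = 0.8934
5.22 × 0.0862 = 0.45
R_total = 0.73 + 19.6 + 0.8934 + 0.45 + 0.18 = 21.85 ft²·°F·h/BTU
Q = A·ΔT/R = 1270 × (72.8 − 5.93) / 21.85 = 3886 BTU/h

3890 BTU/h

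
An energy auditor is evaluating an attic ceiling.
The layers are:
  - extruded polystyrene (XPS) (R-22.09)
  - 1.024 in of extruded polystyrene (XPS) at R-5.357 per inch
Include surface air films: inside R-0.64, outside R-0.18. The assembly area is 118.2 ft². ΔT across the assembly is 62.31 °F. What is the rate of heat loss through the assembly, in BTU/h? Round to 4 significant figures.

259.4 BTU/h

1.024 × 5.357 = 5.4856
R_total = 0.64 + 22.09 + 5.4856 + 0.18 = 28.396 ft²·°F·h/BTU
Q = A·ΔT/R = 118.2 × 62.31 / 28.396 = 259.37 BTU/h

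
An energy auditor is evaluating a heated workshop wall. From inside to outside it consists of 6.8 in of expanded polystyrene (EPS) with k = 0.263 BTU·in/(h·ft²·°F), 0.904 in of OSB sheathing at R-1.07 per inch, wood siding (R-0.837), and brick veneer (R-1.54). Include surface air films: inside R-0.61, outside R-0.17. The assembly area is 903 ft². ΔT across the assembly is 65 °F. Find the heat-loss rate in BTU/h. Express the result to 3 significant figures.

1960 BTU/h

6.8/0.263 = 25.86
0.904 × 1.07 = 0.9673
R_total = 0.61 + 25.86 + 0.9673 + 0.837 + 1.54 + 0.17 = 29.98 ft²·°F·h/BTU
Q = A·ΔT/R = 903 × 65 / 29.98 = 1958 BTU/h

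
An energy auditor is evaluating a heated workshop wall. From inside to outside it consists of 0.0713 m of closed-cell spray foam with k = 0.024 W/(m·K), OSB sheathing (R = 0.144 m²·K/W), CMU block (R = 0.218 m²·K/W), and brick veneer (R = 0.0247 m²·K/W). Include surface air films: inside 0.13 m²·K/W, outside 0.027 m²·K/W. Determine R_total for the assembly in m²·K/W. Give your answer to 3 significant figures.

3.51 m²·K/W

0.0713/0.024 = 2.971
R_total = 0.13 + 2.971 + 0.144 + 0.218 + 0.0247 + 0.027 = 3.515 m²·K/W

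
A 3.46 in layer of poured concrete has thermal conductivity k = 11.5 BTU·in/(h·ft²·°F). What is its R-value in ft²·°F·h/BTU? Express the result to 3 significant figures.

R = L/k = 3.46/11.5 = 0.3009 ft²·°F·h/BTU

0.301 ft²·°F·h/BTU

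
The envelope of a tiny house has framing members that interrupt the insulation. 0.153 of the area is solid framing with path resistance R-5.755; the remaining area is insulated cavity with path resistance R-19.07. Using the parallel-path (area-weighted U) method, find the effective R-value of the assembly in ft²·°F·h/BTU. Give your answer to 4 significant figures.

U_eff = 0.847/19.07 + 0.153/5.755 = 0.044415 + 0.026586 = 0.071001
R_eff = 1/U_eff = 14.084 ft²·°F·h/BTU

14.08 ft²·°F·h/BTU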